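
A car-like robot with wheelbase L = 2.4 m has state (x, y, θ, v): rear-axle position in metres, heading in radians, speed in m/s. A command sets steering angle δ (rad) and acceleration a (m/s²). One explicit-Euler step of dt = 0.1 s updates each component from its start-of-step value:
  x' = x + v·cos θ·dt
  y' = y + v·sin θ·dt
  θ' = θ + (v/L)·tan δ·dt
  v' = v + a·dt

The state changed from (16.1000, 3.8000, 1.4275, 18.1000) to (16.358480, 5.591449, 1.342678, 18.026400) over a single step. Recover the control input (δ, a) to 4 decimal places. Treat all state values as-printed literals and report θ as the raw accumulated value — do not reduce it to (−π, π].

δ = -0.1120, a = -0.7360

a = (v'−v)/dt = (-0.073600)/0.1 = -0.7360
Δθ = θ'−θ = -0.084822;  (v·dt/L) = 18.1000·0.1/2.4 = 0.754167
tan δ = Δθ·L/(v·dt) = -0.112471  →  δ = -0.1120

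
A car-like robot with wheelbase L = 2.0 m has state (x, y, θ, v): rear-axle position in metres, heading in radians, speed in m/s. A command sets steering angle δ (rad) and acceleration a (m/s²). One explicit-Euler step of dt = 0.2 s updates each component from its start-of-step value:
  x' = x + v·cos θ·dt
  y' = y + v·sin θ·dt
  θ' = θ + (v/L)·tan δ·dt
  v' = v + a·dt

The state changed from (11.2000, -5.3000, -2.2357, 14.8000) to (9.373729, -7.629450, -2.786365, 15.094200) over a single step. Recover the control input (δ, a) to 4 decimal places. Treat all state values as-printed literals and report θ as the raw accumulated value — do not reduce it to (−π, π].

a = (v'−v)/dt = (0.294200)/0.2 = 1.4710
Δθ = θ'−θ = -0.550665;  (v·dt/L) = 14.8000·0.2/2.0 = 1.480000
tan δ = Δθ·L/(v·dt) = -0.372071  →  δ = -0.3562

δ = -0.3562, a = 1.4710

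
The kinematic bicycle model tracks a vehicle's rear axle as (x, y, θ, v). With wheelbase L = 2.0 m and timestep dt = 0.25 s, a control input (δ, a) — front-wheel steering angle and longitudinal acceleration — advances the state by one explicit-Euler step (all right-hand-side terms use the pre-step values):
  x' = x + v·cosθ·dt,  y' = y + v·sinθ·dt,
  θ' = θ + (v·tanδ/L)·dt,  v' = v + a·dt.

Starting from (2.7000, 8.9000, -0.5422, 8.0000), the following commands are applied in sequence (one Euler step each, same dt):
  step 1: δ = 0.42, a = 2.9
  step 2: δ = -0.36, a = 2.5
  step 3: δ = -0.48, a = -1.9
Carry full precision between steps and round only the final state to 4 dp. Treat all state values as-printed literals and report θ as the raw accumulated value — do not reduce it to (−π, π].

after step 1 (δ=0.42, a=2.9): (4.413151, 7.867957, -0.095627, 8.725000)
after step 2 (δ=-0.36, a=2.5): (6.584435, 7.659687, -0.506142, 9.350000)
after step 3 (δ=-0.48, a=-1.9): (8.628863, 6.526452, -1.114606, 8.875000)

(8.6289, 6.5265, -1.1146, 8.8750)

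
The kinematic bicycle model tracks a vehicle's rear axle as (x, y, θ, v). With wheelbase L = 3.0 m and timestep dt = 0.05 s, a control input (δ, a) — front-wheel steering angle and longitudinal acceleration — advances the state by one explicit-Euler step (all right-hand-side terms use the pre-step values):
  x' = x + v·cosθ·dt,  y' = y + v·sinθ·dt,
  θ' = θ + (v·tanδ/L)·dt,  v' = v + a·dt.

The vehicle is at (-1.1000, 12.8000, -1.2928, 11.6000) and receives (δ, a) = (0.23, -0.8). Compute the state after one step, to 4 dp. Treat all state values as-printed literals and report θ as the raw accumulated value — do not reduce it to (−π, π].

x' = -1.1000 + 11.6000·cos(-1.2928)·0.05 = -0.9408
y' = 12.8000 + 11.6000·sin(-1.2928)·0.05 = 12.2423
θ' = -1.2928 + (11.6000/3.0)·tan(0.23)·0.05 = -1.2475
v' = 11.6000 − 0.8000·0.05 = 11.5600

(-0.9408, 12.2423, -1.2475, 11.5600)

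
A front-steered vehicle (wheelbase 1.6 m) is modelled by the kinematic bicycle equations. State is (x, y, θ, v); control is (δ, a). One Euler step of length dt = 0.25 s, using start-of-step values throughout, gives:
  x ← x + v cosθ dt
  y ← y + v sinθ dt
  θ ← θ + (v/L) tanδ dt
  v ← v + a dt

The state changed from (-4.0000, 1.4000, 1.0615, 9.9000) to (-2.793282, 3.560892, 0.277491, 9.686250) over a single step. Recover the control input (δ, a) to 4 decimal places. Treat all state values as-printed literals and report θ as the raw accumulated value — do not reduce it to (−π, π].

a = (v'−v)/dt = (-0.213750)/0.25 = -0.8550
Δθ = θ'−θ = -0.784009;  (v·dt/L) = 9.9000·0.25/1.6 = 1.546875
tan δ = Δθ·L/(v·dt) = -0.506834  →  δ = -0.4691

δ = -0.4691, a = -0.8550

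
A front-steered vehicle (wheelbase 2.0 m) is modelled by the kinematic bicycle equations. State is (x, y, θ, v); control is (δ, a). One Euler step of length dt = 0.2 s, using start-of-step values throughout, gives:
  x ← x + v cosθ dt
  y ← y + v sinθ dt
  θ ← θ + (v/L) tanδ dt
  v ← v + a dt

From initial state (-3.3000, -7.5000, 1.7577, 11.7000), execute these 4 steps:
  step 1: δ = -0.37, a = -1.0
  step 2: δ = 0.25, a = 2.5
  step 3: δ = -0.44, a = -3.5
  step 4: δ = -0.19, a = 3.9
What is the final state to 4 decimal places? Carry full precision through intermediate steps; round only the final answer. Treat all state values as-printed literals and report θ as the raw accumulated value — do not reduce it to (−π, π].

after step 1 (δ=-0.37, a=-1.0): (-3.734813, -5.200753, 1.303900, 11.500000)
after step 2 (δ=0.25, a=2.5): (-3.128213, -2.982186, 1.597543, 12.000000)
after step 3 (δ=-0.44, a=-3.5): (-3.192398, -0.583045, 1.032607, 11.300000)
after step 4 (δ=-0.19, a=3.9): (-2.033962, 1.357477, 0.815285, 12.080000)

(-2.0340, 1.3575, 0.8153, 12.0800)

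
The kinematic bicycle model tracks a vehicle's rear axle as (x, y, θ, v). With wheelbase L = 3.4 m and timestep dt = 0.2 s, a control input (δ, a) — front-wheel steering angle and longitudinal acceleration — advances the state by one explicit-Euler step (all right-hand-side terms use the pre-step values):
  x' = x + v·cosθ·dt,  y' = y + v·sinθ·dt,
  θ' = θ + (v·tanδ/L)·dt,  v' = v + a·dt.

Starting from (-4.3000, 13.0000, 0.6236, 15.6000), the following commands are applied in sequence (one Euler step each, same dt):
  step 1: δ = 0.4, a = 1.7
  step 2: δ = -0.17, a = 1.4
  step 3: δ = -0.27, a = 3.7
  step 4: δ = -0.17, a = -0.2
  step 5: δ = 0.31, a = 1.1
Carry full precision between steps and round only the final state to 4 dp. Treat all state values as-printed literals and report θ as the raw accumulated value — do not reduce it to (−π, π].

after step 1 (δ=0.4, a=1.7): (-1.767242, 14.821959, 1.011575, 15.940000)
after step 2 (δ=-0.17, a=1.4): (-0.075924, 17.524326, 0.850621, 16.220000)
after step 3 (δ=-0.27, a=3.7): (2.063547, 19.962810, 0.586562, 16.960000)
after step 4 (δ=-0.17, a=-0.2): (4.888569, 21.840284, 0.415309, 16.920000)
after step 5 (δ=0.31, a=1.1): (7.984902, 23.205635, 0.734129, 17.140000)

(7.9849, 23.2056, 0.7341, 17.1400)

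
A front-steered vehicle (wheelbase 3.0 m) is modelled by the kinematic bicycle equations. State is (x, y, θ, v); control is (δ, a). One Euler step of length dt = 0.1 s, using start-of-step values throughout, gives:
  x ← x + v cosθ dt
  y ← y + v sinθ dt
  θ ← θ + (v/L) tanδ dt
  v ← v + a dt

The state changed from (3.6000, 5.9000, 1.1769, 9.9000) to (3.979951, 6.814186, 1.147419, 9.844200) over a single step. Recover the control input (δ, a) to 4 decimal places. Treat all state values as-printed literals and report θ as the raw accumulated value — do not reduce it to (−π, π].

a = (v'−v)/dt = (-0.055800)/0.1 = -0.5580
Δθ = θ'−θ = -0.029481;  (v·dt/L) = 9.9000·0.1/3.0 = 0.330000
tan δ = Δθ·L/(v·dt) = -0.089336  →  δ = -0.0891

δ = -0.0891, a = -0.5580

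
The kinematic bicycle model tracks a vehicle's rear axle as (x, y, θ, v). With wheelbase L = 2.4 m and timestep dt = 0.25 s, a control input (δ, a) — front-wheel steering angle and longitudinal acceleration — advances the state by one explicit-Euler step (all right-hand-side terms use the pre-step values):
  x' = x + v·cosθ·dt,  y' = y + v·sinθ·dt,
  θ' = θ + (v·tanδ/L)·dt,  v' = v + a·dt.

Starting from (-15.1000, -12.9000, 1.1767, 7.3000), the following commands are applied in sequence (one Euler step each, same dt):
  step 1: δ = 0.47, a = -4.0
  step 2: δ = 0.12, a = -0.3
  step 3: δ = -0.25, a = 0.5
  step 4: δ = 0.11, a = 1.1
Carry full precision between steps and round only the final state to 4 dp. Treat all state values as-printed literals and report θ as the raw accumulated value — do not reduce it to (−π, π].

after step 1 (δ=0.47, a=-4.0): (-14.399248, -11.214897, 1.562966, 6.300000)
after step 2 (δ=0.12, a=-0.3): (-14.386914, -9.639946, 1.642096, 6.225000)
after step 3 (δ=-0.25, a=0.5): (-14.497781, -8.087650, 1.476523, 6.350000)
after step 4 (δ=0.11, a=1.1): (-14.348343, -6.507199, 1.549578, 6.625000)

(-14.3483, -6.5072, 1.5496, 6.6250)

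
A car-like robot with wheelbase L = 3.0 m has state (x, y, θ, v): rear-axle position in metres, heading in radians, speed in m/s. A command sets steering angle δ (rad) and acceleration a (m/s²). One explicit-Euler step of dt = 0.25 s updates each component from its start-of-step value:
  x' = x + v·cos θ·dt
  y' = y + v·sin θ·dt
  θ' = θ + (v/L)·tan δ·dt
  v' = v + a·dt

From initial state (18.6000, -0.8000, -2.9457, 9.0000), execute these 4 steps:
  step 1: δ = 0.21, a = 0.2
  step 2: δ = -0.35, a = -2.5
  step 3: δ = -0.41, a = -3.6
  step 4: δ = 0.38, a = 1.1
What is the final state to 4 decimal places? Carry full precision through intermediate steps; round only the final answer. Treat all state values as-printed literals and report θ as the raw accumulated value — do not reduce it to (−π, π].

(10.3388, -1.7761, -3.1158, 7.8000)

after step 1 (δ=0.21, a=0.2): (16.393033, -1.237945, -2.785843, 9.050000)
after step 2 (δ=-0.35, a=-2.5): (14.272198, -2.025958, -3.061135, 8.425000)
after step 3 (δ=-0.41, a=-3.6): (12.172761, -2.195238, -3.366283, 7.525000)
after step 4 (δ=0.38, a=1.1): (10.338800, -1.776087, -3.115818, 7.800000)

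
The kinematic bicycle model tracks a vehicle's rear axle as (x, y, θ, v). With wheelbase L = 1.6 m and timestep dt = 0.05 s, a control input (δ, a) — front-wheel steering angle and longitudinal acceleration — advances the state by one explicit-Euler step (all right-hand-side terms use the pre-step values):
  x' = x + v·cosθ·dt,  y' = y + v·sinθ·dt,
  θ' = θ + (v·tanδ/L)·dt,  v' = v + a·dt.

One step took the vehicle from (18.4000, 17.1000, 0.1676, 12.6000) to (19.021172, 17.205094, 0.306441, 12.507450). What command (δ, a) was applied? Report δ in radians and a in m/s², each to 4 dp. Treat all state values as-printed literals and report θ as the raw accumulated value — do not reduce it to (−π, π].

a = (v'−v)/dt = (-0.092550)/0.05 = -1.8510
Δθ = θ'−θ = 0.138841;  (v·dt/L) = 12.6000·0.05/1.6 = 0.393750
tan δ = Δθ·L/(v·dt) = 0.352612  →  δ = 0.3390

δ = 0.3390, a = -1.8510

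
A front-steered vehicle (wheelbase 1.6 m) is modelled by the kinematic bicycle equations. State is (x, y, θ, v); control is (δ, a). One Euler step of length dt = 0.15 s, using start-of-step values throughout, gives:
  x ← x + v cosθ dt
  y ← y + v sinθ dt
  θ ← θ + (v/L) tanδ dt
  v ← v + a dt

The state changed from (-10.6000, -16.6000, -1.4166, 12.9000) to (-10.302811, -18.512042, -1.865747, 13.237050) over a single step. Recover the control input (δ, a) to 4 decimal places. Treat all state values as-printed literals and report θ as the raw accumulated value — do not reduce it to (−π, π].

a = (v'−v)/dt = (0.337050)/0.15 = 2.2470
Δθ = θ'−θ = -0.449147;  (v·dt/L) = 12.9000·0.15/1.6 = 1.209375
tan δ = Δθ·L/(v·dt) = -0.371388  →  δ = -0.3556

δ = -0.3556, a = 2.2470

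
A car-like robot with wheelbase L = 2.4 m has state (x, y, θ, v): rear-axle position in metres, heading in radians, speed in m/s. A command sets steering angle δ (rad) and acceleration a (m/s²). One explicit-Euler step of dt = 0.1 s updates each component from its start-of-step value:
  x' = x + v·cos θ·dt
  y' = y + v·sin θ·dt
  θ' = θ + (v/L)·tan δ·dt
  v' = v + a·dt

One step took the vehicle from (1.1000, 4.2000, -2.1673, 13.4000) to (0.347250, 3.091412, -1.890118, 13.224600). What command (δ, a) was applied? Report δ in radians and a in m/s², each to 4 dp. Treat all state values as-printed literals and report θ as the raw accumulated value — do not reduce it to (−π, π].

δ = 0.4608, a = -1.7540

a = (v'−v)/dt = (-0.175400)/0.1 = -1.7540
Δθ = θ'−θ = 0.277182;  (v·dt/L) = 13.4000·0.1/2.4 = 0.558333
tan δ = Δθ·L/(v·dt) = 0.496445  →  δ = 0.4608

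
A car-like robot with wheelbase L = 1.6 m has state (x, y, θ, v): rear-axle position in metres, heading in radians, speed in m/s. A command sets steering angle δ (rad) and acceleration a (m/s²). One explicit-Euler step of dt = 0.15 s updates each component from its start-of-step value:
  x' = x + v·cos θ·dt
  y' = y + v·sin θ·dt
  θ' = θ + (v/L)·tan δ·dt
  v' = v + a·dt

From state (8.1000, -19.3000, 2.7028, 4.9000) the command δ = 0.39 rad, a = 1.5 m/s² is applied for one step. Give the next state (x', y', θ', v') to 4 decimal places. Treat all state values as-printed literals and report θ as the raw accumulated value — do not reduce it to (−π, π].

(7.4346, -18.9877, 2.8916, 5.1250)

x' = 8.1000 + 4.9000·cos(2.7028)·0.15 = 7.4346
y' = -19.3000 + 4.9000·sin(2.7028)·0.15 = -18.9877
θ' = 2.7028 + (4.9000/1.6)·tan(0.39)·0.15 = 2.8916
v' = 4.9000 + 1.5000·0.15 = 5.1250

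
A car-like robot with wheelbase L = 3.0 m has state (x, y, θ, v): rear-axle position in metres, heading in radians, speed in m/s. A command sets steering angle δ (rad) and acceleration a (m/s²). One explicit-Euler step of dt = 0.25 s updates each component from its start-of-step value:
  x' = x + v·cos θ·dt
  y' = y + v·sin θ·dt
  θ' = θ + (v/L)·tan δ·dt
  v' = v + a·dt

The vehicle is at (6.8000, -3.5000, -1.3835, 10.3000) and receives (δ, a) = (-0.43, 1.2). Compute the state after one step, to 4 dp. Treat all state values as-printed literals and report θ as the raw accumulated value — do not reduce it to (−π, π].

(7.2795, -6.0300, -1.7771, 10.6000)

x' = 6.8000 + 10.3000·cos(-1.3835)·0.25 = 7.2795
y' = -3.5000 + 10.3000·sin(-1.3835)·0.25 = -6.0300
θ' = -1.3835 + (10.3000/3.0)·tan(-0.43)·0.25 = -1.7771
v' = 10.3000 + 1.2000·0.25 = 10.6000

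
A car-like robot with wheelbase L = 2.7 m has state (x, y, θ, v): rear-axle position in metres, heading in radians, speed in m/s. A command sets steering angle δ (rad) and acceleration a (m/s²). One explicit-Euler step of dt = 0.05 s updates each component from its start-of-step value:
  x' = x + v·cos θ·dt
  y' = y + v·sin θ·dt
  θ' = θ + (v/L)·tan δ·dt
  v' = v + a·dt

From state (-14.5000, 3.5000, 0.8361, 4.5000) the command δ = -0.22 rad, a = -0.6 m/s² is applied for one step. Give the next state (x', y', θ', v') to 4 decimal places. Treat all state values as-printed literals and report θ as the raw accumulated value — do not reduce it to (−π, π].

(-14.3492, 3.6670, 0.8175, 4.4700)

x' = -14.5000 + 4.5000·cos(0.8361)·0.05 = -14.3492
y' = 3.5000 + 4.5000·sin(0.8361)·0.05 = 3.6670
θ' = 0.8361 + (4.5000/2.7)·tan(-0.22)·0.05 = 0.8175
v' = 4.5000 − 0.6000·0.05 = 4.4700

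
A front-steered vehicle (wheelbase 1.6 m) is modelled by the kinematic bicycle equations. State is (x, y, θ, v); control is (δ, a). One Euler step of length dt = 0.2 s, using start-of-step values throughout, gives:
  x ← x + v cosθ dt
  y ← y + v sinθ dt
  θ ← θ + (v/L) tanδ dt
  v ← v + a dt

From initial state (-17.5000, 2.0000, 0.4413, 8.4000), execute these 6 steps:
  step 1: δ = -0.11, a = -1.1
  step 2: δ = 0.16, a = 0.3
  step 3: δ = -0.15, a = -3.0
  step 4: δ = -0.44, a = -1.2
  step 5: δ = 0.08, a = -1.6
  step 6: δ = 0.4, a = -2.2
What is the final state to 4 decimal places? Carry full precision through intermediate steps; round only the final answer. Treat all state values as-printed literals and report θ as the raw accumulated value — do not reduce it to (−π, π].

(-8.6487, 4.2910, 0.3334, 6.6400)

after step 1 (δ=-0.11, a=-1.1): (-15.980949, 2.717554, 0.325332, 8.180000)
after step 2 (δ=0.16, a=0.3): (-14.430766, 3.240457, 0.490342, 8.240000)
after step 3 (δ=-0.15, a=-3.0): (-12.976947, 4.016547, 0.334673, 7.640000)
after step 4 (δ=-0.44, a=-1.2): (-11.533724, 4.518434, -0.114922, 7.400000)
after step 5 (δ=0.08, a=-1.6): (-10.063486, 4.348723, -0.040764, 7.080000)
after step 6 (δ=0.4, a=-2.2): (-8.648662, 4.291017, 0.333408, 6.640000)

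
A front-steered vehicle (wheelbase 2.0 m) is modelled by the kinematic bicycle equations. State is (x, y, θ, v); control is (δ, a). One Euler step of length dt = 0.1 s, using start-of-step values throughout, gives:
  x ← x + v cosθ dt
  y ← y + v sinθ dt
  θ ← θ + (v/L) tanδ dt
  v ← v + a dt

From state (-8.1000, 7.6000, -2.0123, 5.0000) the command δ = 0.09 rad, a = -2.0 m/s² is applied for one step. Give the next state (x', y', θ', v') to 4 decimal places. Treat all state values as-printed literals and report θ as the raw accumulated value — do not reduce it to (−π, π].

(-8.3136, 7.1479, -1.9897, 4.8000)

x' = -8.1000 + 5.0000·cos(-2.0123)·0.1 = -8.3136
y' = 7.6000 + 5.0000·sin(-2.0123)·0.1 = 7.1479
θ' = -2.0123 + (5.0000/2.0)·tan(0.09)·0.1 = -1.9897
v' = 5.0000 − 2.0000·0.1 = 4.8000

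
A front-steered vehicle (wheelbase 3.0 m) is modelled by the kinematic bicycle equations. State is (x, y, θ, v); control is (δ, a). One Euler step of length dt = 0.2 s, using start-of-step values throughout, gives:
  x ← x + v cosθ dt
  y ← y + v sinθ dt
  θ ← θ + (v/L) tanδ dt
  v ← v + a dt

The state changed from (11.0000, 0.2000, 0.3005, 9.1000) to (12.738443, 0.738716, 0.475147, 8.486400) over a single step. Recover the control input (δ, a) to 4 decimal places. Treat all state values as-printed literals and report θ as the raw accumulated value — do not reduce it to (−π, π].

a = (v'−v)/dt = (-0.613600)/0.2 = -3.0680
Δθ = θ'−θ = 0.174647;  (v·dt/L) = 9.1000·0.2/3.0 = 0.606667
tan δ = Δθ·L/(v·dt) = 0.287880  →  δ = 0.2803

δ = 0.2803, a = -3.0680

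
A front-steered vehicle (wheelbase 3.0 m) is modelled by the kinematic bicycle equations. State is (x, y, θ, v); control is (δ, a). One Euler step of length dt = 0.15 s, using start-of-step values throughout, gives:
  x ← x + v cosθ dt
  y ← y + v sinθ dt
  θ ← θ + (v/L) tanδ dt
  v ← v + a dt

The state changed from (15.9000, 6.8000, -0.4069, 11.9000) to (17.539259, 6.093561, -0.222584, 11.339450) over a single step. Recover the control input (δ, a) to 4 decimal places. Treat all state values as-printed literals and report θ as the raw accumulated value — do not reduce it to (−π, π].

δ = 0.3004, a = -3.7370

a = (v'−v)/dt = (-0.560550)/0.15 = -3.7370
Δθ = θ'−θ = 0.184316;  (v·dt/L) = 11.9000·0.15/3.0 = 0.595000
tan δ = Δθ·L/(v·dt) = 0.309775  →  δ = 0.3004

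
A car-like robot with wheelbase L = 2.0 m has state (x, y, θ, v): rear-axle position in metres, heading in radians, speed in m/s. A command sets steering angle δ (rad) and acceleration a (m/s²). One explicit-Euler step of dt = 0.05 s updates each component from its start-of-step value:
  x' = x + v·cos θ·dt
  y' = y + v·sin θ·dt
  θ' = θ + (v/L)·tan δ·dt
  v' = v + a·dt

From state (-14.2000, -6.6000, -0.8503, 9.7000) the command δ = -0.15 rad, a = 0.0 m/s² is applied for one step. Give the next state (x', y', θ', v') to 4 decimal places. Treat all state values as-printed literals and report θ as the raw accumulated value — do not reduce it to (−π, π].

(-13.8800, -6.9645, -0.8870, 9.7000)

x' = -14.2000 + 9.7000·cos(-0.8503)·0.05 = -13.8800
y' = -6.6000 + 9.7000·sin(-0.8503)·0.05 = -6.9645
θ' = -0.8503 + (9.7000/2.0)·tan(-0.15)·0.05 = -0.8870
v' = 9.7000 + 0.0000·0.05 = 9.7000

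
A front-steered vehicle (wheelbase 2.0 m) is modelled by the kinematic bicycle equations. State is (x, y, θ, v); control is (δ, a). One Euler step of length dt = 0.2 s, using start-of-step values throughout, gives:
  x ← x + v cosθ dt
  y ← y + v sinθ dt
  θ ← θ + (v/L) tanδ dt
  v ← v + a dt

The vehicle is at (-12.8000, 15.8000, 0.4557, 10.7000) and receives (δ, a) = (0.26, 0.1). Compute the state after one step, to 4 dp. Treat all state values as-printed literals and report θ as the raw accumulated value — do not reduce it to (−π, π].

x' = -12.8000 + 10.7000·cos(0.4557)·0.2 = -10.8784
y' = 15.8000 + 10.7000·sin(0.4557)·0.2 = 16.7418
θ' = 0.4557 + (10.7000/2.0)·tan(0.26)·0.2 = 0.7403
v' = 10.7000 + 0.1000·0.2 = 10.7200

(-10.8784, 16.7418, 0.7403, 10.7200)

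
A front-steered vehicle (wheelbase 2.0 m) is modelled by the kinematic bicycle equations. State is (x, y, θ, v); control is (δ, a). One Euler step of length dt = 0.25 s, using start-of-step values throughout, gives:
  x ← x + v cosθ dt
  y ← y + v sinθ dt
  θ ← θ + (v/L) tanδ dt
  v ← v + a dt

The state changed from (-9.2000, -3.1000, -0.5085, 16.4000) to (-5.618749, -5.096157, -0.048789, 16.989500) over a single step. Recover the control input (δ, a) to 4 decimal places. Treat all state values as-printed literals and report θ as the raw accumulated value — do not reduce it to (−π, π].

δ = 0.2206, a = 2.3580

a = (v'−v)/dt = (0.589500)/0.25 = 2.3580
Δθ = θ'−θ = 0.459711;  (v·dt/L) = 16.4000·0.25/2.0 = 2.050000
tan δ = Δθ·L/(v·dt) = 0.224249  →  δ = 0.2206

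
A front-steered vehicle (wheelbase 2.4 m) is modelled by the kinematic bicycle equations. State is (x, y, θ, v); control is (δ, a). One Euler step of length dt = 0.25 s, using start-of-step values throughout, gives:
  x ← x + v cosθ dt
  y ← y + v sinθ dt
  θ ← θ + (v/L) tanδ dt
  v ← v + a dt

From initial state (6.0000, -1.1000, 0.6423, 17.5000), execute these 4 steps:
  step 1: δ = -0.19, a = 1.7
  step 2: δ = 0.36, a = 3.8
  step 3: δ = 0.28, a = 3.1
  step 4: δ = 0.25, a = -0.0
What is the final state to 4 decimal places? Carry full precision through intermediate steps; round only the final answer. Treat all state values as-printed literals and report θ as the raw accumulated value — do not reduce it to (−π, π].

(16.4198, 11.6785, 2.0826, 19.6500)

after step 1 (δ=-0.19, a=1.7): (9.503150, 1.520794, 0.291717, 17.925000)
after step 2 (δ=0.36, a=3.8): (13.795074, 2.809589, 0.994532, 18.875000)
after step 3 (δ=0.28, a=3.1): (16.366301, 6.766279, 1.559905, 19.650000)
after step 4 (δ=0.25, a=-0.0): (16.419801, 11.678487, 2.082558, 19.650000)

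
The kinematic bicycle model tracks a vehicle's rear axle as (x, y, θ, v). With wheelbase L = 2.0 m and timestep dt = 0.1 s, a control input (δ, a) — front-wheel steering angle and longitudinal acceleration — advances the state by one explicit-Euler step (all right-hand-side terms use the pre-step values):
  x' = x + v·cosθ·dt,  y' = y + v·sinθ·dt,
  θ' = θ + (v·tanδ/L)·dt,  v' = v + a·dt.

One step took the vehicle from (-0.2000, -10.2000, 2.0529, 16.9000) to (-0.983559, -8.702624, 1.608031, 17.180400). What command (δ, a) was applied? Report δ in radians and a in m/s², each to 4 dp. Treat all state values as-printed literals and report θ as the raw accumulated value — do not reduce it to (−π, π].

a = (v'−v)/dt = (0.280400)/0.1 = 2.8040
Δθ = θ'−θ = -0.444869;  (v·dt/L) = 16.9000·0.1/2.0 = 0.845000
tan δ = Δθ·L/(v·dt) = -0.526472  →  δ = -0.4846

δ = -0.4846, a = 2.8040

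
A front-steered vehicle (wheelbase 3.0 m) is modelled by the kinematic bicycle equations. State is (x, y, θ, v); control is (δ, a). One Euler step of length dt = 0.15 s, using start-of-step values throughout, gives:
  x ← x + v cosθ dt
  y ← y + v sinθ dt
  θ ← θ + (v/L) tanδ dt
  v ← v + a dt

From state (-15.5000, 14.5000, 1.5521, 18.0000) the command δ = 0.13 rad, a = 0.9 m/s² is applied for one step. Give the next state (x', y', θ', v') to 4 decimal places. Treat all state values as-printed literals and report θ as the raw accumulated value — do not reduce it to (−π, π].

(-15.4495, 17.1995, 1.6698, 18.1350)

x' = -15.5000 + 18.0000·cos(1.5521)·0.15 = -15.4495
y' = 14.5000 + 18.0000·sin(1.5521)·0.15 = 17.1995
θ' = 1.5521 + (18.0000/3.0)·tan(0.13)·0.15 = 1.6698
v' = 18.0000 + 0.9000·0.15 = 18.1350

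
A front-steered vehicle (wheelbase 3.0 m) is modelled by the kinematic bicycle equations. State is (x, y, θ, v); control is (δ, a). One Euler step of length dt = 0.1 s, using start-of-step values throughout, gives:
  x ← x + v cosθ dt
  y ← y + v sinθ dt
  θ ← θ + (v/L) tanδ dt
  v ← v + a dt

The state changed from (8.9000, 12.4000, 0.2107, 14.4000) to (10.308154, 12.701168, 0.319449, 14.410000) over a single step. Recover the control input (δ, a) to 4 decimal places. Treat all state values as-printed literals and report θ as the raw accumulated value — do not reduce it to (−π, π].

δ = 0.2228, a = 0.1000

a = (v'−v)/dt = (0.010000)/0.1 = 0.1000
Δθ = θ'−θ = 0.108749;  (v·dt/L) = 14.4000·0.1/3.0 = 0.480000
tan δ = Δθ·L/(v·dt) = 0.226560  →  δ = 0.2228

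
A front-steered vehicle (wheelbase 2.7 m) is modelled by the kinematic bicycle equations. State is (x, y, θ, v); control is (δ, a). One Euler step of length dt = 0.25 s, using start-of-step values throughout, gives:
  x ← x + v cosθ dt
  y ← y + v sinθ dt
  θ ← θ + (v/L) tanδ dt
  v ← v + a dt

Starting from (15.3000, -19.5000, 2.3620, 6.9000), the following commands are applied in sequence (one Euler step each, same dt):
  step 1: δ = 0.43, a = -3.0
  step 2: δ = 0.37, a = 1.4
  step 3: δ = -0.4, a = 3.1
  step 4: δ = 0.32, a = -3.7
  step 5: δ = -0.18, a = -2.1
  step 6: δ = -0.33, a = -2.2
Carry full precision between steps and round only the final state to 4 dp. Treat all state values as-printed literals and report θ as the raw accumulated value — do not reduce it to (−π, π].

(6.7109, -15.2008, 2.5529, 5.2750)

after step 1 (δ=0.43, a=-3.0): (14.073180, -18.287343, 2.655008, 6.150000)
after step 2 (δ=0.37, a=1.4): (12.714130, -17.568393, 2.875874, 6.500000)
after step 3 (δ=-0.4, a=3.1): (11.146161, -17.141664, 2.621416, 7.275000)
after step 4 (δ=0.32, a=-3.7): (9.567975, -16.237683, 2.844643, 6.350000)
after step 5 (δ=-0.18, a=-2.1): (8.049954, -15.773174, 2.737652, 5.825000)
after step 6 (δ=-0.33, a=-2.2): (6.710904, -15.200802, 2.552910, 5.275000)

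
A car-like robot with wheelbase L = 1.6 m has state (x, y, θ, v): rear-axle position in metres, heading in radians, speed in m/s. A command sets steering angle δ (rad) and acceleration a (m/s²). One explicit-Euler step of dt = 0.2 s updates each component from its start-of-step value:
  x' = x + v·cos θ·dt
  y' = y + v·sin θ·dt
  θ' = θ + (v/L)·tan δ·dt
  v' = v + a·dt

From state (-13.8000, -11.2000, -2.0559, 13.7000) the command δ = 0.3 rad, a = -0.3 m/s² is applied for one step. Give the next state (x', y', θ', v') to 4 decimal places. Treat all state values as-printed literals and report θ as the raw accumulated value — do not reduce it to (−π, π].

x' = -13.8000 + 13.7000·cos(-2.0559)·0.2 = -15.0777
y' = -11.2000 + 13.7000·sin(-2.0559)·0.2 = -13.6239
θ' = -2.0559 + (13.7000/1.6)·tan(0.3)·0.2 = -1.5262
v' = 13.7000 − 0.3000·0.2 = 13.6400

(-15.0777, -13.6239, -1.5262, 13.6400)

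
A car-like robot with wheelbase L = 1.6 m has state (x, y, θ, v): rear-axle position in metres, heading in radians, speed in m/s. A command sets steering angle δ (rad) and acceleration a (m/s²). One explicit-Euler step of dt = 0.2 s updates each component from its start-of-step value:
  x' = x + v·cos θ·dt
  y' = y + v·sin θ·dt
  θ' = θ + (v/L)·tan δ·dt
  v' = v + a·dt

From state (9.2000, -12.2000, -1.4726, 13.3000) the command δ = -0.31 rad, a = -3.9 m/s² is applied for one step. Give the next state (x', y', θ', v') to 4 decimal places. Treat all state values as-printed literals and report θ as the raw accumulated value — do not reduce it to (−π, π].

(9.4608, -14.8472, -2.0051, 12.5200)

x' = 9.2000 + 13.3000·cos(-1.4726)·0.2 = 9.4608
y' = -12.2000 + 13.3000·sin(-1.4726)·0.2 = -14.8472
θ' = -1.4726 + (13.3000/1.6)·tan(-0.31)·0.2 = -2.0051
v' = 13.3000 − 3.9000·0.2 = 12.5200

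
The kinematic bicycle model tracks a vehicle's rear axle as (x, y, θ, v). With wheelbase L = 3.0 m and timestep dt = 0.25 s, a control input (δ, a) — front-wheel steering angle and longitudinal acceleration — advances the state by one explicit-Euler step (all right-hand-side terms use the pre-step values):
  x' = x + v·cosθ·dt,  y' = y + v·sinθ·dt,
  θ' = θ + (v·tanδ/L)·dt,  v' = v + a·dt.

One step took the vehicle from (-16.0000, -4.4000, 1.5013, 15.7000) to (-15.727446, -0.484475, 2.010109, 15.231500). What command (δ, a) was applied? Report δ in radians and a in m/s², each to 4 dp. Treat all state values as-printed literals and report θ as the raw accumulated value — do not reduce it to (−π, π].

a = (v'−v)/dt = (-0.468500)/0.25 = -1.8740
Δθ = θ'−θ = 0.508809;  (v·dt/L) = 15.7000·0.25/3.0 = 1.308333
tan δ = Δθ·L/(v·dt) = 0.388899  →  δ = 0.3709

δ = 0.3709, a = -1.8740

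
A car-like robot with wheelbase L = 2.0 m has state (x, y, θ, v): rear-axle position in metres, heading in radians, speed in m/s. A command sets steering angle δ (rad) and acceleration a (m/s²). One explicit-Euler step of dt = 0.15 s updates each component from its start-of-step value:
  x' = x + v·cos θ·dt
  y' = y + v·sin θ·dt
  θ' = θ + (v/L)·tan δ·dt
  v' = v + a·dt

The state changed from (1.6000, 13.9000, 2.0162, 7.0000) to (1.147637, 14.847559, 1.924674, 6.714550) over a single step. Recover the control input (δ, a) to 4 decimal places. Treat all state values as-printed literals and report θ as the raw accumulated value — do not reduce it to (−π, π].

δ = -0.1726, a = -1.9030

a = (v'−v)/dt = (-0.285450)/0.15 = -1.9030
Δθ = θ'−θ = -0.091526;  (v·dt/L) = 7.0000·0.15/2.0 = 0.525000
tan δ = Δθ·L/(v·dt) = -0.174335  →  δ = -0.1726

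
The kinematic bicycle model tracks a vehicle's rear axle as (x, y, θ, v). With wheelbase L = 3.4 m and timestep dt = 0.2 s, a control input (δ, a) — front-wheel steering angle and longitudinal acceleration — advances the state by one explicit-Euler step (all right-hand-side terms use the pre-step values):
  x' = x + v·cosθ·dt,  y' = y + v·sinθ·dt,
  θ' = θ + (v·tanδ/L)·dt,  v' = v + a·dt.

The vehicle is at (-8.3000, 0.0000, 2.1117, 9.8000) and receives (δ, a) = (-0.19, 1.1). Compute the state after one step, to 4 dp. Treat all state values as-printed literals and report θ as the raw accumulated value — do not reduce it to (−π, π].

x' = -8.3000 + 9.8000·cos(2.1117)·0.2 = -9.3092
y' = 0.0000 + 9.8000·sin(2.1117)·0.2 = 1.6802
θ' = 2.1117 + (9.8000/3.4)·tan(-0.19)·0.2 = 2.0008
v' = 9.8000 + 1.1000·0.2 = 10.0200

(-9.3092, 1.6802, 2.0008, 10.0200)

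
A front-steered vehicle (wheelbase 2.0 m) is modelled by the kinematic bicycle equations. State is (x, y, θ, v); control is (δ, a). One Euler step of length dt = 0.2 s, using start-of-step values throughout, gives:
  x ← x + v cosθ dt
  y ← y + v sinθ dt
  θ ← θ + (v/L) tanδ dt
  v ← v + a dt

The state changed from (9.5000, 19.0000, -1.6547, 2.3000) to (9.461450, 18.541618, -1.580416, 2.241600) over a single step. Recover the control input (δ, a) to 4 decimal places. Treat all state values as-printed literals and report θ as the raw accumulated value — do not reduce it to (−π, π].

δ = 0.3124, a = -0.2920

a = (v'−v)/dt = (-0.058400)/0.2 = -0.2920
Δθ = θ'−θ = 0.074284;  (v·dt/L) = 2.3000·0.2/2.0 = 0.230000
tan δ = Δθ·L/(v·dt) = 0.322974  →  δ = 0.3124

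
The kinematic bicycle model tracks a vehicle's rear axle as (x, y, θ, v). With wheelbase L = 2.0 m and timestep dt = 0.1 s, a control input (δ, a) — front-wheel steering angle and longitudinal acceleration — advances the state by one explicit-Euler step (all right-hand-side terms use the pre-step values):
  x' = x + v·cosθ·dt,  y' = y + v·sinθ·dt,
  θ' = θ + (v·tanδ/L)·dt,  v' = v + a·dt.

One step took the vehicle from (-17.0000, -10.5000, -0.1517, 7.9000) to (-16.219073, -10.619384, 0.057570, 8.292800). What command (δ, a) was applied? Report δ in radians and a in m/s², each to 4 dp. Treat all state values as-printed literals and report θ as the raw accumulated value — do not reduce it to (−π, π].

δ = 0.4872, a = 3.9280

a = (v'−v)/dt = (0.392800)/0.1 = 3.9280
Δθ = θ'−θ = 0.209270;  (v·dt/L) = 7.9000·0.1/2.0 = 0.395000
tan δ = Δθ·L/(v·dt) = 0.529797  →  δ = 0.4872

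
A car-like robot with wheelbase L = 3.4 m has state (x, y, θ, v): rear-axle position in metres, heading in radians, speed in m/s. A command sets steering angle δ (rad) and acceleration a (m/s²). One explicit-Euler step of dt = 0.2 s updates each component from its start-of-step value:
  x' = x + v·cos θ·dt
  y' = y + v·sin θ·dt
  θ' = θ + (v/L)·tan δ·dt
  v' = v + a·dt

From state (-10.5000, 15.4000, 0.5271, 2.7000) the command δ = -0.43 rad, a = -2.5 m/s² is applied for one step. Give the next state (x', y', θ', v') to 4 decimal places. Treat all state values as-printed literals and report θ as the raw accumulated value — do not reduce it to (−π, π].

(-10.0333, 15.6716, 0.4543, 2.2000)

x' = -10.5000 + 2.7000·cos(0.5271)·0.2 = -10.0333
y' = 15.4000 + 2.7000·sin(0.5271)·0.2 = 15.6716
θ' = 0.5271 + (2.7000/3.4)·tan(-0.43)·0.2 = 0.4543
v' = 2.7000 − 2.5000·0.2 = 2.2000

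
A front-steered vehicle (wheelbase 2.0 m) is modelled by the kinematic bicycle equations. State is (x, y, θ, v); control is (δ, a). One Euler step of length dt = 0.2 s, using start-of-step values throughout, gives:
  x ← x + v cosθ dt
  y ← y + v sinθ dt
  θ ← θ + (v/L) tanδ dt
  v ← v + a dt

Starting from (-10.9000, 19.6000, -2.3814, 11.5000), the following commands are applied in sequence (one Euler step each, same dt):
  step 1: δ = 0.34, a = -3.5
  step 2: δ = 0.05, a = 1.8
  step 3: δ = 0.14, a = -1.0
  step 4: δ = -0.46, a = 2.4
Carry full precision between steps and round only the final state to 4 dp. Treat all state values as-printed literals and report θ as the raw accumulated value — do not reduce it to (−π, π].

after step 1 (δ=0.34, a=-3.5): (-12.566818, 18.015160, -1.974603, 10.800000)
after step 2 (δ=0.05, a=1.8): (-13.415528, 16.028884, -1.920558, 11.160000)
after step 3 (δ=0.14, a=-1.0): (-14.180375, 13.932021, -1.763289, 10.960000)
after step 4 (δ=-0.46, a=2.4): (-14.599717, 11.780506, -2.306301, 11.440000)

(-14.5997, 11.7805, -2.3063, 11.4400)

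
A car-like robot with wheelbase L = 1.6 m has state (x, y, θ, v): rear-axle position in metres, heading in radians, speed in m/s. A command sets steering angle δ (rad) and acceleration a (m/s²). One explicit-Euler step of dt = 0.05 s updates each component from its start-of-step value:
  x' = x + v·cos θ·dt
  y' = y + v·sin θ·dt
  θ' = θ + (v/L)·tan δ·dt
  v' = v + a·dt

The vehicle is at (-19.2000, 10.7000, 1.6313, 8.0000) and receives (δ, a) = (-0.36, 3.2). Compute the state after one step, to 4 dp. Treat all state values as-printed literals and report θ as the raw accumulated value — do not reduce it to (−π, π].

x' = -19.2000 + 8.0000·cos(1.6313)·0.05 = -19.2242
y' = 10.7000 + 8.0000·sin(1.6313)·0.05 = 11.0993
θ' = 1.6313 + (8.0000/1.6)·tan(-0.36)·0.05 = 1.5372
v' = 8.0000 + 3.2000·0.05 = 8.1600

(-19.2242, 11.0993, 1.5372, 8.1600)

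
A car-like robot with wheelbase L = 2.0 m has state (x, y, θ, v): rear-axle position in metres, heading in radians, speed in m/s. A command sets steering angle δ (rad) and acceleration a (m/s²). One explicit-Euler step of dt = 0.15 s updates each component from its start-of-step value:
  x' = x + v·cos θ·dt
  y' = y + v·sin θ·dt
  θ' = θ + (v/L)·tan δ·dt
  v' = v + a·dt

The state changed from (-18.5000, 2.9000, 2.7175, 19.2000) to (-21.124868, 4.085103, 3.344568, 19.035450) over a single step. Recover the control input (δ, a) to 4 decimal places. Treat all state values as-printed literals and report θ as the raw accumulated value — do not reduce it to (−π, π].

a = (v'−v)/dt = (-0.164550)/0.15 = -1.0970
Δθ = θ'−θ = 0.627068;  (v·dt/L) = 19.2000·0.15/2.0 = 1.440000
tan δ = Δθ·L/(v·dt) = 0.435464  →  δ = 0.4107

δ = 0.4107, a = -1.0970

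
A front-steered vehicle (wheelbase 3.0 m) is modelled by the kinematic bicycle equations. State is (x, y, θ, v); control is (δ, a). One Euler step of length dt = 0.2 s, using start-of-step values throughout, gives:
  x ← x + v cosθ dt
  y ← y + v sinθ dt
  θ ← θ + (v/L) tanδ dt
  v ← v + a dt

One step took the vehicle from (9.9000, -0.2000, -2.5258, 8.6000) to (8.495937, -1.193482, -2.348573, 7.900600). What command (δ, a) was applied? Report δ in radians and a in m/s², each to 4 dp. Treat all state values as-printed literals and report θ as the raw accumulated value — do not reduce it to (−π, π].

δ = 0.2998, a = -3.4970

a = (v'−v)/dt = (-0.699400)/0.2 = -3.4970
Δθ = θ'−θ = 0.177227;  (v·dt/L) = 8.6000·0.2/3.0 = 0.573333
tan δ = Δθ·L/(v·dt) = 0.309117  →  δ = 0.2998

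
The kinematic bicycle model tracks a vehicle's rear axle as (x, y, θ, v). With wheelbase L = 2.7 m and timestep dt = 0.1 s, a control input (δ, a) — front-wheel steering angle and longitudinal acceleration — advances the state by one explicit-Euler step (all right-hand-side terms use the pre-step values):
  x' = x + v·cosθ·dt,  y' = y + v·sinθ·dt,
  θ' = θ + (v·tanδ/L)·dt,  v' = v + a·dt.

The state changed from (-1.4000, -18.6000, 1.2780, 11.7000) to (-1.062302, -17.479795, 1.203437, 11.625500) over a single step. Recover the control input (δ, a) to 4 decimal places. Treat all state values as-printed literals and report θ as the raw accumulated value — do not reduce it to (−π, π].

δ = -0.1704, a = -0.7450

a = (v'−v)/dt = (-0.074500)/0.1 = -0.7450
Δθ = θ'−θ = -0.074563;  (v·dt/L) = 11.7000·0.1/2.7 = 0.433333
tan δ = Δθ·L/(v·dt) = -0.172068  →  δ = -0.1704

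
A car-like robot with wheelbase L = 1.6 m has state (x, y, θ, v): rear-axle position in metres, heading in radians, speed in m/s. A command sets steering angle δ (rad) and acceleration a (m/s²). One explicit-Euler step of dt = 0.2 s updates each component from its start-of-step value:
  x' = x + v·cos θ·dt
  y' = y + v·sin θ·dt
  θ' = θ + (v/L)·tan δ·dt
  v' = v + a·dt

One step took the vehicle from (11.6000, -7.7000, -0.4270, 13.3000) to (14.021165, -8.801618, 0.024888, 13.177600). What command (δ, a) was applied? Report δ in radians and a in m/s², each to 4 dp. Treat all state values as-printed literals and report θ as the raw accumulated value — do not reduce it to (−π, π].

a = (v'−v)/dt = (-0.122400)/0.2 = -0.6120
Δθ = θ'−θ = 0.451888;  (v·dt/L) = 13.3000·0.2/1.6 = 1.662500
tan δ = Δθ·L/(v·dt) = 0.271812  →  δ = 0.2654

δ = 0.2654, a = -0.6120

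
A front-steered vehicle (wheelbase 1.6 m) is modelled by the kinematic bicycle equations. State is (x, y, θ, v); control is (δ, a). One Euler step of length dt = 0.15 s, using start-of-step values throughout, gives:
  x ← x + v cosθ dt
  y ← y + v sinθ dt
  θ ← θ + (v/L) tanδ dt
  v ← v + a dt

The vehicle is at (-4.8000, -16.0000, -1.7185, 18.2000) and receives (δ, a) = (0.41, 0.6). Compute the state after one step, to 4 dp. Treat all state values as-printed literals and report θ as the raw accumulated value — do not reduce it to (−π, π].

x' = -4.8000 + 18.2000·cos(-1.7185)·0.15 = -5.2018
y' = -16.0000 + 18.2000·sin(-1.7185)·0.15 = -18.7003
θ' = -1.7185 + (18.2000/1.6)·tan(0.41)·0.15 = -0.9769
v' = 18.2000 + 0.6000·0.15 = 18.2900

(-5.2018, -18.7003, -0.9769, 18.2900)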